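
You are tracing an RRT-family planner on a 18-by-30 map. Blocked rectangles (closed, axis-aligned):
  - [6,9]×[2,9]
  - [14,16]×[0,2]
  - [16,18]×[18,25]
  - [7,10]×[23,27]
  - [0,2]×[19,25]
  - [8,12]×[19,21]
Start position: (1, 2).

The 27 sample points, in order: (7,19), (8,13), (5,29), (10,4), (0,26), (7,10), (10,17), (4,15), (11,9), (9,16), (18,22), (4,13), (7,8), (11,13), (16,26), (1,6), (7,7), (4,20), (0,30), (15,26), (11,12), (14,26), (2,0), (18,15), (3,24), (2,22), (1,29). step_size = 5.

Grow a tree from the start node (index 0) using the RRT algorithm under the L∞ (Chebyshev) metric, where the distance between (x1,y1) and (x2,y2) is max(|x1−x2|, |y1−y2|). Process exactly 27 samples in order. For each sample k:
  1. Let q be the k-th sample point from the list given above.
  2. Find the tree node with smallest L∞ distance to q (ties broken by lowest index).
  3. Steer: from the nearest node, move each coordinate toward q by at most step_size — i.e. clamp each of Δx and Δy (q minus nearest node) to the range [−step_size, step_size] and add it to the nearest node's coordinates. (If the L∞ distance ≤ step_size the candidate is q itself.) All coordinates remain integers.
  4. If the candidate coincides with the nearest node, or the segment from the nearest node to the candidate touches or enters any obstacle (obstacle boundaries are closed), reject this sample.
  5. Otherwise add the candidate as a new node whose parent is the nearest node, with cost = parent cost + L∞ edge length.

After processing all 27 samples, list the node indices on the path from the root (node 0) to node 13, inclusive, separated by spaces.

Path: 0 1 2 3 8 12 13

1. q=(7,19) nearest=0 d=17 new=(6,7) → blocked by [6,9]×[2,9], reject
2. q=(8,13) nearest=0 d=11 new=(6,7) → blocked by [6,9]×[2,9], reject
3. q=(5,29) nearest=0 d=27 new=(5,7) → add node 1 parent=0 cost=5
4. q=(10,4) nearest=1 d=5 new=(10,4) → blocked by [6,9]×[2,9], reject
5. q=(0,26) nearest=1 d=19 new=(0,12) → add node 2 parent=1 cost=10
6. q=(7,10) nearest=1 d=3 new=(7,10) → blocked by [6,9]×[2,9], reject
7. q=(10,17) nearest=1 d=10 new=(10,12) → blocked by [6,9]×[2,9], reject
8. q=(4,15) nearest=2 d=4 new=(4,15) → add node 3 parent=2 cost=14
9. q=(11,9) nearest=1 d=6 new=(10,9) → blocked by [6,9]×[2,9], reject
10. q=(9,16) nearest=3 d=5 new=(9,16) → add node 4 parent=3 cost=19
11. q=(18,22) nearest=4 d=9 new=(14,21) → blocked by [8,12]×[19,21], reject
12. q=(4,13) nearest=3 d=2 new=(4,13) → add node 5 parent=3 cost=16
13. q=(7,8) nearest=1 d=2 new=(7,8) → blocked by [6,9]×[2,9], reject
14. q=(11,13) nearest=4 d=3 new=(11,13) → add node 6 parent=4 cost=22
15. q=(16,26) nearest=4 d=10 new=(14,21) → blocked by [8,12]×[19,21], reject
16. q=(1,6) nearest=0 d=4 new=(1,6) → add node 7 parent=0 cost=4
17. q=(7,7) nearest=1 d=2 new=(7,7) → blocked by [6,9]×[2,9], reject
18. q=(4,20) nearest=3 d=5 new=(4,20) → add node 8 parent=3 cost=19
19. q=(0,30) nearest=8 d=10 new=(0,25) → blocked by [0,2]×[19,25], reject
20. q=(15,26) nearest=4 d=10 new=(14,21) → blocked by [8,12]×[19,21], reject
21. q=(11,12) nearest=6 d=1 new=(11,12) → add node 9 parent=6 cost=23
22. q=(14,26) nearest=4 d=10 new=(14,21) → blocked by [8,12]×[19,21], reject
23. q=(2,0) nearest=0 d=2 new=(2,0) → add node 10 parent=0 cost=2
24. q=(18,15) nearest=6 d=7 new=(16,15) → add node 11 parent=6 cost=27
25. q=(3,24) nearest=8 d=4 new=(3,24) → add node 12 parent=8 cost=23
26. q=(2,22) nearest=8 d=2 new=(2,22) → blocked by [0,2]×[19,25], reject
27. q=(1,29) nearest=12 d=5 new=(1,29) → add node 13 parent=12 cost=28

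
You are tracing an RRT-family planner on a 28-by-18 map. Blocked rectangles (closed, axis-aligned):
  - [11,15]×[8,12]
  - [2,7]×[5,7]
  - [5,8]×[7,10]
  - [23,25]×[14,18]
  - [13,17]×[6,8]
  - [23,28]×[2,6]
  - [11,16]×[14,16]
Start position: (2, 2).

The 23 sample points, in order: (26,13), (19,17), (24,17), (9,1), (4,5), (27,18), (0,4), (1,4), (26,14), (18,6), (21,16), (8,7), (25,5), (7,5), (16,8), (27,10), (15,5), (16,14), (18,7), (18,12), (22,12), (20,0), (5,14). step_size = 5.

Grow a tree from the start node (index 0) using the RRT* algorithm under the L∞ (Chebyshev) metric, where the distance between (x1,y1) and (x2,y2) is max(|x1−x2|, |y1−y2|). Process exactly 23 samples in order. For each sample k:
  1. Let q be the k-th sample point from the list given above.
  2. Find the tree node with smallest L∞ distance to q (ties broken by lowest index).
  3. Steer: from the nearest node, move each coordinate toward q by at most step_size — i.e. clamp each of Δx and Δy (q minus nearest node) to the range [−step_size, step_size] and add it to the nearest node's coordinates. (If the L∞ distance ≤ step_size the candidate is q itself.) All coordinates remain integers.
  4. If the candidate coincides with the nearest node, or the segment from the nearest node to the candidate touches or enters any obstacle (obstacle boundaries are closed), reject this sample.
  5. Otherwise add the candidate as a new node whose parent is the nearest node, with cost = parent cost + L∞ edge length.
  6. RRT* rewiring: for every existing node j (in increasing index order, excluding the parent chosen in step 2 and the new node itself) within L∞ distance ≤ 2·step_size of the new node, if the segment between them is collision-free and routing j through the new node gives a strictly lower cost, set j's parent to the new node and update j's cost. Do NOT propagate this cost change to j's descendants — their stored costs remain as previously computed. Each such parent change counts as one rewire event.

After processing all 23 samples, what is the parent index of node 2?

Parent of node 2: 1

1. q=(26,13) nearest=0 d=24 new=(7,7) → blocked by [2,7]×[5,7], reject
2. q=(19,17) nearest=0 d=17 new=(7,7) → blocked by [2,7]×[5,7], reject
3. q=(24,17) nearest=0 d=22 new=(7,7) → blocked by [2,7]×[5,7], reject
4. q=(9,1) nearest=0 d=7 new=(7,1) → add node 1 parent=0 cost=5
5. q=(4,5) nearest=0 d=3 new=(4,5) → blocked by [2,7]×[5,7], reject
6. q=(27,18) nearest=1 d=20 new=(12,6) → add node 2 parent=1 cost=10
7. q=(0,4) nearest=0 d=2 new=(0,4) → add node 3 parent=0 cost=2
8. q=(1,4) nearest=3 d=1 new=(1,4) → add node 4 parent=3 cost=3
9. q=(26,14) nearest=2 d=14 new=(17,11) → blocked by [11,15]×[8,12], reject
10. q=(18,6) nearest=2 d=6 new=(17,6) → blocked by [13,17]×[6,8], reject
11. q=(21,16) nearest=2 d=10 new=(17,11) → blocked by [11,15]×[8,12], reject
12. q=(8,7) nearest=2 d=4 new=(8,7) → blocked by [5,8]×[7,10], reject
13. q=(25,5) nearest=2 d=13 new=(17,5) → add node 5 parent=2 cost=15
14. q=(7,5) nearest=1 d=4 new=(7,5) → blocked by [2,7]×[5,7], reject
15. q=(16,8) nearest=5 d=3 new=(16,8) → blocked by [13,17]×[6,8], reject
16. q=(27,10) nearest=5 d=10 new=(22,10) → add node 6 parent=5 cost=20
17. q=(15,5) nearest=5 d=2 new=(15,5) → add node 7 parent=5 cost=17
18. q=(16,14) nearest=6 d=6 new=(17,14) → add node 8 parent=6 cost=25
19. q=(18,7) nearest=5 d=2 new=(18,7) → add node 9 parent=5 cost=17; rewire 8→9 (24<25)
20. q=(18,12) nearest=8 d=2 new=(18,12) → add node 10 parent=8 cost=26
21. q=(22,12) nearest=6 d=2 new=(22,12) → add node 11 parent=6 cost=22
22. q=(20,0) nearest=5 d=5 new=(20,0) → add node 12 parent=5 cost=20
23. q=(5,14) nearest=2 d=8 new=(7,11) → blocked by [5,8]×[7,10], reject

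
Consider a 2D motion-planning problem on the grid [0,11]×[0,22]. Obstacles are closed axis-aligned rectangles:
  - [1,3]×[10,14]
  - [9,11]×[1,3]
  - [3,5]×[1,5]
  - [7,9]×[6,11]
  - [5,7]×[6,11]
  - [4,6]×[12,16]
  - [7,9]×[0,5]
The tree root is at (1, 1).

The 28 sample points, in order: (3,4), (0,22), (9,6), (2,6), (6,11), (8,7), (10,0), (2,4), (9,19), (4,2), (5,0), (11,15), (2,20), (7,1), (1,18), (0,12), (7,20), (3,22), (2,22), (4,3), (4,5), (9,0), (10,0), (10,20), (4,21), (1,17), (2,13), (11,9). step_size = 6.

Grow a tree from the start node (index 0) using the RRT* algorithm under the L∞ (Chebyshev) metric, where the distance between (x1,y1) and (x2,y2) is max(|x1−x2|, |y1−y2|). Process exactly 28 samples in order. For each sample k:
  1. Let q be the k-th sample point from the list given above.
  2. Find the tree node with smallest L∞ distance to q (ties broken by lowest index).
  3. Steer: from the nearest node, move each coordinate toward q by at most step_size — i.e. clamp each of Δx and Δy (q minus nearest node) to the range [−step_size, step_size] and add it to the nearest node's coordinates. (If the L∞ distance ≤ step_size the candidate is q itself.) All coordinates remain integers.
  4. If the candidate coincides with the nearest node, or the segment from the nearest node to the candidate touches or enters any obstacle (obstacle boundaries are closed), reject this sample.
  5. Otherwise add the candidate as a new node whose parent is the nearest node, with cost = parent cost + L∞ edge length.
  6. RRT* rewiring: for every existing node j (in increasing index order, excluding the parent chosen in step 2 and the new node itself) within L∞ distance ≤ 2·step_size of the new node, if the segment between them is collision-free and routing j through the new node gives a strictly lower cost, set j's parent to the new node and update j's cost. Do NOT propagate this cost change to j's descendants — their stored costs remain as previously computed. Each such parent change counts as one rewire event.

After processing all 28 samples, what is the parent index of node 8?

Parent of node 8: 6

1. q=(3,4) nearest=0 d=3 new=(3,4) → blocked by [3,5]×[1,5], reject
2. q=(0,22) nearest=0 d=21 new=(0,7) → add node 1 parent=0 cost=6
3. q=(9,6) nearest=0 d=8 new=(7,6) → blocked by [3,5]×[1,5], reject
4. q=(2,6) nearest=1 d=2 new=(2,6) → add node 2 parent=1 cost=8
5. q=(6,11) nearest=2 d=5 new=(6,11) → blocked by [5,7]×[6,11], reject
6. q=(8,7) nearest=2 d=6 new=(8,7) → blocked by [7,9]×[6,11], reject
7. q=(10,0) nearest=2 d=8 new=(8,0) → blocked by [3,5]×[1,5], reject
8. q=(2,4) nearest=2 d=2 new=(2,4) → add node 3 parent=2 cost=10
9. q=(9,19) nearest=1 d=12 new=(6,13) → blocked by [1,3]×[10,14], reject
10. q=(4,2) nearest=3 d=2 new=(4,2) → blocked by [3,5]×[1,5], reject
11. q=(5,0) nearest=0 d=4 new=(5,0) → add node 4 parent=0 cost=4
12. q=(11,15) nearest=2 d=9 new=(8,12) → blocked by [7,9]×[6,11], reject
13. q=(2,20) nearest=1 d=13 new=(2,13) → blocked by [1,3]×[10,14], reject
14. q=(7,1) nearest=4 d=2 new=(7,1) → blocked by [7,9]×[0,5], reject
15. q=(1,18) nearest=1 d=11 new=(1,13) → blocked by [1,3]×[10,14], reject
16. q=(0,12) nearest=1 d=5 new=(0,12) → add node 5 parent=1 cost=11
17. q=(7,20) nearest=5 d=8 new=(6,18) → blocked by [1,3]×[10,14], reject
18. q=(3,22) nearest=5 d=10 new=(3,18) → blocked by [1,3]×[10,14], reject
19. q=(2,22) nearest=5 d=10 new=(2,18) → add node 6 parent=5 cost=17
20. q=(4,3) nearest=3 d=2 new=(4,3) → blocked by [3,5]×[1,5], reject
21. q=(4,5) nearest=2 d=2 new=(4,5) → blocked by [3,5]×[1,5], reject
22. q=(9,0) nearest=4 d=4 new=(9,0) → blocked by [7,9]×[0,5], reject
23. q=(10,0) nearest=4 d=5 new=(10,0) → blocked by [7,9]×[0,5], reject
24. q=(10,20) nearest=6 d=8 new=(8,20) → add node 7 parent=6 cost=23
25. q=(4,21) nearest=6 d=3 new=(4,21) → add node 8 parent=6 cost=20
26. q=(1,17) nearest=6 d=1 new=(1,17) → add node 9 parent=6 cost=18
27. q=(2,13) nearest=5 d=2 new=(2,13) → blocked by [1,3]×[10,14], reject
28. q=(11,9) nearest=2 d=9 new=(8,9) → blocked by [7,9]×[6,11], reject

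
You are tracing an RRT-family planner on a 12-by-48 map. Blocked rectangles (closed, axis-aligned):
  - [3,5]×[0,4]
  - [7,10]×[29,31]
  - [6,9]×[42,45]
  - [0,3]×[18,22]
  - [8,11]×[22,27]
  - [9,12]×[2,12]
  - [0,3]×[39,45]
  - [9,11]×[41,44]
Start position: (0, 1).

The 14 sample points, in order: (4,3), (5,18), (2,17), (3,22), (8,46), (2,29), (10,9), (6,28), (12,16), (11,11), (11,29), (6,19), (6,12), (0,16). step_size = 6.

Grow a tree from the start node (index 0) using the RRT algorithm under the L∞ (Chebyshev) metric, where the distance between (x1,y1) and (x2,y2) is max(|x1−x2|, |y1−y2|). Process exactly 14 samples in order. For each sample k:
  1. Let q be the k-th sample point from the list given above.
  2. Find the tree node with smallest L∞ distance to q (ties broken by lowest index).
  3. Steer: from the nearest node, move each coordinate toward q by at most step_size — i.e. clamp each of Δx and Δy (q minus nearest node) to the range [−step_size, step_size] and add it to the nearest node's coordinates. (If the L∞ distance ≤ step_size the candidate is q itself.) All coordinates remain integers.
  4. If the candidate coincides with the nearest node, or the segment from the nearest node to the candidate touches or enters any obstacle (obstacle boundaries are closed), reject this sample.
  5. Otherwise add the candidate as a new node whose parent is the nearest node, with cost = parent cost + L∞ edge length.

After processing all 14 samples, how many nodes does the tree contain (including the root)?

Node count: 11

1. q=(4,3) nearest=0 d=4 new=(4,3) → blocked by [3,5]×[0,4], reject
2. q=(5,18) nearest=0 d=17 new=(5,7) → add node 1 parent=0 cost=6
3. q=(2,17) nearest=1 d=10 new=(2,13) → add node 2 parent=1 cost=12
4. q=(3,22) nearest=2 d=9 new=(3,19) → blocked by [0,3]×[18,22], reject
5. q=(8,46) nearest=2 d=33 new=(8,19) → add node 3 parent=2 cost=18
6. q=(2,29) nearest=3 d=10 new=(2,25) → add node 4 parent=3 cost=24
7. q=(10,9) nearest=1 d=5 new=(10,9) → blocked by [9,12]×[2,12], reject
8. q=(6,28) nearest=4 d=4 new=(6,28) → add node 5 parent=4 cost=28
9. q=(12,16) nearest=3 d=4 new=(12,16) → add node 6 parent=3 cost=22
10. q=(11,11) nearest=6 d=5 new=(11,11) → blocked by [9,12]×[2,12], reject
11. q=(11,29) nearest=5 d=5 new=(11,29) → add node 7 parent=5 cost=33
12. q=(6,19) nearest=3 d=2 new=(6,19) → add node 8 parent=3 cost=20
13. q=(6,12) nearest=2 d=4 new=(6,12) → add node 9 parent=2 cost=16
14. q=(0,16) nearest=2 d=3 new=(0,16) → add node 10 parent=2 cost=15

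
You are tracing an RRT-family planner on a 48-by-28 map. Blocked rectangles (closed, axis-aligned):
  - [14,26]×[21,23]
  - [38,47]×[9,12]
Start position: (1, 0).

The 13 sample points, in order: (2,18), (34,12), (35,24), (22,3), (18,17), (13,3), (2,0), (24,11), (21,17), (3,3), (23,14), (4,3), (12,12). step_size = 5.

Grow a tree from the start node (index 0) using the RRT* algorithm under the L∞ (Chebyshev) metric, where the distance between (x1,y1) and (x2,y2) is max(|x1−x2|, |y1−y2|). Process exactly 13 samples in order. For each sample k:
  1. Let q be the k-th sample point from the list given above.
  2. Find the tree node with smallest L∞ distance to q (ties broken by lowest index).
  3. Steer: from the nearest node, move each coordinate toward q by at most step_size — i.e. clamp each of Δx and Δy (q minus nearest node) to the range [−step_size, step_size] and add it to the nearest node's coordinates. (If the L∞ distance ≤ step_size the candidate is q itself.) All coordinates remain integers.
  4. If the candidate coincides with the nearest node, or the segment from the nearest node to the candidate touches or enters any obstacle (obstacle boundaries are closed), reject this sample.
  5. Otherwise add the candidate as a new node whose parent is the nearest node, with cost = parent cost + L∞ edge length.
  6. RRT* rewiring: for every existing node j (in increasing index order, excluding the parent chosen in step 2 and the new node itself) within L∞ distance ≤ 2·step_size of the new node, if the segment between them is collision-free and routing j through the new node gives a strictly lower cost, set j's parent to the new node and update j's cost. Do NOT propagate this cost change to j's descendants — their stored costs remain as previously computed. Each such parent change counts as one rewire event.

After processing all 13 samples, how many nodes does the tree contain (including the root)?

Node count: 14

1. q=(2,18) nearest=0 d=18 new=(2,5) → add node 1 parent=0 cost=5
2. q=(34,12) nearest=1 d=32 new=(7,10) → add node 2 parent=1 cost=10
3. q=(35,24) nearest=2 d=28 new=(12,15) → add node 3 parent=2 cost=15
4. q=(22,3) nearest=3 d=12 new=(17,10) → add node 4 parent=3 cost=20
5. q=(18,17) nearest=3 d=6 new=(17,17) → add node 5 parent=3 cost=20
6. q=(13,3) nearest=2 d=7 new=(12,5) → add node 6 parent=2 cost=15
7. q=(2,0) nearest=0 d=1 new=(2,0) → add node 7 parent=0 cost=1; rewire 6→7 (11<15)
8. q=(24,11) nearest=4 d=7 new=(22,11) → add node 8 parent=4 cost=25
9. q=(21,17) nearest=5 d=4 new=(21,17) → add node 9 parent=5 cost=24
10. q=(3,3) nearest=1 d=2 new=(3,3) → add node 10 parent=1 cost=7
11. q=(23,14) nearest=8 d=3 new=(23,14) → add node 11 parent=8 cost=28
12. q=(4,3) nearest=10 d=1 new=(4,3) → add node 12 parent=10 cost=8
13. q=(12,12) nearest=3 d=3 new=(12,12) → add node 13 parent=3 cost=18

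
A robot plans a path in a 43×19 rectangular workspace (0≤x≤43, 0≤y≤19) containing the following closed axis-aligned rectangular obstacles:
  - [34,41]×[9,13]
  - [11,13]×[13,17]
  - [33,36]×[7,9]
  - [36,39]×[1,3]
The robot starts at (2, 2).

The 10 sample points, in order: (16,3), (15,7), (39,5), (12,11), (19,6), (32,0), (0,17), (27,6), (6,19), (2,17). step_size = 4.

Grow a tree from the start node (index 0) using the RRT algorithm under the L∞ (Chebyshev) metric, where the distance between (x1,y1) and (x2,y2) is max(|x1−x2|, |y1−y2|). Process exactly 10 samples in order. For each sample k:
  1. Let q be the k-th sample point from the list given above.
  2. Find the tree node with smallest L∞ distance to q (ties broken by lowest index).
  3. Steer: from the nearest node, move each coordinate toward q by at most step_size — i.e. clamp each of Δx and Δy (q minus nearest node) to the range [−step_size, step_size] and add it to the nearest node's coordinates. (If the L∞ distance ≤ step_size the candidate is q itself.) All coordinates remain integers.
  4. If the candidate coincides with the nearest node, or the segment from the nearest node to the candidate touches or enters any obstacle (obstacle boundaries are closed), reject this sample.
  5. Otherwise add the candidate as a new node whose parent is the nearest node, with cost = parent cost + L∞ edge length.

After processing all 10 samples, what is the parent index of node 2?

1. q=(16,3) nearest=0 d=14 new=(6,3) → add node 1 parent=0 cost=4
2. q=(15,7) nearest=1 d=9 new=(10,7) → add node 2 parent=1 cost=8
3. q=(39,5) nearest=2 d=29 new=(14,5) → add node 3 parent=2 cost=12
4. q=(12,11) nearest=2 d=4 new=(12,11) → add node 4 parent=2 cost=12
5. q=(19,6) nearest=3 d=5 new=(18,6) → add node 5 parent=3 cost=16
6. q=(32,0) nearest=5 d=14 new=(22,2) → add node 6 parent=5 cost=20
7. q=(0,17) nearest=2 d=10 new=(6,11) → add node 7 parent=2 cost=12
8. q=(27,6) nearest=6 d=5 new=(26,6) → add node 8 parent=6 cost=24
9. q=(6,19) nearest=4 d=8 new=(8,15) → add node 9 parent=4 cost=16
10. q=(2,17) nearest=7 d=6 new=(2,15) → add node 10 parent=7 cost=16

Parent of node 2: 1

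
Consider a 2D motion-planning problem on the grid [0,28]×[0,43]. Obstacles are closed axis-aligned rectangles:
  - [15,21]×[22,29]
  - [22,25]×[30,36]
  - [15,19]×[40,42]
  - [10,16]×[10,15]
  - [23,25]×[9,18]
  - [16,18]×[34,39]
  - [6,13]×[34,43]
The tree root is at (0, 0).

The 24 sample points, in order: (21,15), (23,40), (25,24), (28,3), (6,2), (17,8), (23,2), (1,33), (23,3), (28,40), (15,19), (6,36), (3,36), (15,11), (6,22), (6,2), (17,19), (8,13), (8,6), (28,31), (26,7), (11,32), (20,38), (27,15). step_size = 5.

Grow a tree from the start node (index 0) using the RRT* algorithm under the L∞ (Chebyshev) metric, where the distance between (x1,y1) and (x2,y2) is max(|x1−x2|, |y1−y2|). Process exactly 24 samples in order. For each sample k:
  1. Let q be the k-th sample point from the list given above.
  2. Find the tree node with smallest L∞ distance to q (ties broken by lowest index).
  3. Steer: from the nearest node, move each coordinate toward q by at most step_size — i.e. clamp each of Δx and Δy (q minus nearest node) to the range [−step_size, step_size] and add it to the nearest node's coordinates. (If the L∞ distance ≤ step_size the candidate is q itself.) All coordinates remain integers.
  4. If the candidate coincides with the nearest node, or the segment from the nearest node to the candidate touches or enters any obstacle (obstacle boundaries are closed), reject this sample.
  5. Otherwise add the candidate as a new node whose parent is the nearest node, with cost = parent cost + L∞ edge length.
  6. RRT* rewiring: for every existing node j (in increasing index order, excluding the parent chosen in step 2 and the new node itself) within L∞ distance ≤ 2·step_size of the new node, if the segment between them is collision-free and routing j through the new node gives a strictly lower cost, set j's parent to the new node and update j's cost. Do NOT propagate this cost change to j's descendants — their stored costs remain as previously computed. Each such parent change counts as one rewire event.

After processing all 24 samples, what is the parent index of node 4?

Parent of node 4: 2

1. q=(21,15) nearest=0 d=21 new=(5,5) → add node 1 parent=0 cost=5
2. q=(23,40) nearest=1 d=35 new=(10,10) → blocked by [10,16]×[10,15], reject
3. q=(25,24) nearest=1 d=20 new=(10,10) → blocked by [10,16]×[10,15], reject
4. q=(28,3) nearest=1 d=23 new=(10,3) → add node 2 parent=1 cost=10
5. q=(6,2) nearest=1 d=3 new=(6,2) → add node 3 parent=1 cost=8
6. q=(17,8) nearest=2 d=7 new=(15,8) → add node 4 parent=2 cost=15
7. q=(23,2) nearest=4 d=8 new=(20,3) → add node 5 parent=4 cost=20
8. q=(1,33) nearest=4 d=25 new=(10,13) → blocked by [10,16]×[10,15], reject
9. q=(23,3) nearest=5 d=3 new=(23,3) → add node 6 parent=5 cost=23
10. q=(28,40) nearest=4 d=32 new=(20,13) → add node 7 parent=4 cost=20
11. q=(15,19) nearest=7 d=6 new=(15,18) → add node 8 parent=7 cost=25
12. q=(6,36) nearest=8 d=18 new=(10,23) → add node 9 parent=8 cost=30
13. q=(3,36) nearest=9 d=13 new=(5,28) → add node 10 parent=9 cost=35
14. q=(15,11) nearest=4 d=3 new=(15,11) → blocked by [10,16]×[10,15], reject
15. q=(6,22) nearest=9 d=4 new=(6,22) → add node 11 parent=9 cost=34
16. q=(6,2) nearest=3 d=0 → coincident, reject
17. q=(17,19) nearest=8 d=2 new=(17,19) → add node 12 parent=8 cost=27
18. q=(8,13) nearest=4 d=7 new=(10,13) → blocked by [10,16]×[10,15], reject
19. q=(8,6) nearest=1 d=3 new=(8,6) → add node 13 parent=1 cost=8
20. q=(28,31) nearest=12 d=12 new=(22,24) → blocked by [15,21]×[22,29], reject
21. q=(26,7) nearest=6 d=4 new=(26,7) → add node 14 parent=6 cost=27
22. q=(11,32) nearest=10 d=6 new=(10,32) → add node 15 parent=10 cost=40
23. q=(20,38) nearest=15 d=10 new=(15,37) → blocked by [6,13]×[34,43], reject
24. q=(27,15) nearest=7 d=7 new=(25,15) → blocked by [23,25]×[9,18], reject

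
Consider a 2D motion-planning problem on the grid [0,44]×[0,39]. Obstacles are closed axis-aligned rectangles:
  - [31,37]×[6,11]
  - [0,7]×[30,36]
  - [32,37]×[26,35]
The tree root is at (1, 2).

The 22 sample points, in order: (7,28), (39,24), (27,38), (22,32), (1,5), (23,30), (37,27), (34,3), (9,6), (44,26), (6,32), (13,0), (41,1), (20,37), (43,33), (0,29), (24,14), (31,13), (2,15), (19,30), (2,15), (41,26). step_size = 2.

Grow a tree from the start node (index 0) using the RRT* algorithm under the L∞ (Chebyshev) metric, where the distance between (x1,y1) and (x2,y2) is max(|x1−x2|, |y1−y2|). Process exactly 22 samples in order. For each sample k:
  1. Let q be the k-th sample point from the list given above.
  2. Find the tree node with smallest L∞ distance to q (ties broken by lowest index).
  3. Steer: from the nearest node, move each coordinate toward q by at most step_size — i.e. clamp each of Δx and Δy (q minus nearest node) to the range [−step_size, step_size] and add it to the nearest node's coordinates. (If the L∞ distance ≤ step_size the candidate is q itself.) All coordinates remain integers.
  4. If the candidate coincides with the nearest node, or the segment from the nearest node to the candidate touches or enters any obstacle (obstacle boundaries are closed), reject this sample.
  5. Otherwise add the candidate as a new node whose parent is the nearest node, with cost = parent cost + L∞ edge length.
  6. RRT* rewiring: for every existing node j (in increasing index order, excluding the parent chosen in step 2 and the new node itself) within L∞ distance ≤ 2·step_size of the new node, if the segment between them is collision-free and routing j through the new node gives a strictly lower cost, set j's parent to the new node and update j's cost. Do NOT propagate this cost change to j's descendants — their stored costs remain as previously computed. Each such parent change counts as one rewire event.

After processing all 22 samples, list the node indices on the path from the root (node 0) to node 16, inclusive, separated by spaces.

1. q=(7,28) nearest=0 d=26 new=(3,4) → add node 1 parent=0 cost=2
2. q=(39,24) nearest=1 d=36 new=(5,6) → add node 2 parent=1 cost=4
3. q=(27,38) nearest=2 d=32 new=(7,8) → add node 3 parent=2 cost=6
4. q=(22,32) nearest=3 d=24 new=(9,10) → add node 4 parent=3 cost=8
5. q=(1,5) nearest=1 d=2 new=(1,5) → add node 5 parent=1 cost=4
6. q=(23,30) nearest=4 d=20 new=(11,12) → add node 6 parent=4 cost=10
7. q=(37,27) nearest=6 d=26 new=(13,14) → add node 7 parent=6 cost=12
8. q=(34,3) nearest=7 d=21 new=(15,12) → add node 8 parent=7 cost=14
9. q=(9,6) nearest=3 d=2 new=(9,6) → add node 9 parent=3 cost=8
10. q=(44,26) nearest=8 d=29 new=(17,14) → add node 10 parent=8 cost=16
11. q=(6,32) nearest=7 d=18 new=(11,16) → add node 11 parent=7 cost=14
12. q=(13,0) nearest=9 d=6 new=(11,4) → add node 12 parent=9 cost=10
13. q=(41,1) nearest=10 d=24 new=(19,12) → add node 13 parent=10 cost=18
14. q=(20,37) nearest=11 d=21 new=(13,18) → add node 14 parent=11 cost=16
15. q=(43,33) nearest=13 d=24 new=(21,14) → add node 15 parent=13 cost=20
16. q=(0,29) nearest=11 d=13 new=(9,18) → add node 16 parent=11 cost=16
17. q=(24,14) nearest=15 d=3 new=(23,14) → add node 17 parent=15 cost=22
18. q=(31,13) nearest=17 d=8 new=(25,13) → add node 18 parent=17 cost=24
19. q=(2,15) nearest=3 d=7 new=(5,10) → add node 19 parent=3 cost=8
20. q=(19,30) nearest=14 d=12 new=(15,20) → add node 20 parent=14 cost=18
21. q=(2,15) nearest=19 d=5 new=(3,12) → add node 21 parent=19 cost=10
22. q=(41,26) nearest=18 d=16 new=(27,15) → add node 22 parent=18 cost=26

Path: 0 1 2 3 4 6 7 11 16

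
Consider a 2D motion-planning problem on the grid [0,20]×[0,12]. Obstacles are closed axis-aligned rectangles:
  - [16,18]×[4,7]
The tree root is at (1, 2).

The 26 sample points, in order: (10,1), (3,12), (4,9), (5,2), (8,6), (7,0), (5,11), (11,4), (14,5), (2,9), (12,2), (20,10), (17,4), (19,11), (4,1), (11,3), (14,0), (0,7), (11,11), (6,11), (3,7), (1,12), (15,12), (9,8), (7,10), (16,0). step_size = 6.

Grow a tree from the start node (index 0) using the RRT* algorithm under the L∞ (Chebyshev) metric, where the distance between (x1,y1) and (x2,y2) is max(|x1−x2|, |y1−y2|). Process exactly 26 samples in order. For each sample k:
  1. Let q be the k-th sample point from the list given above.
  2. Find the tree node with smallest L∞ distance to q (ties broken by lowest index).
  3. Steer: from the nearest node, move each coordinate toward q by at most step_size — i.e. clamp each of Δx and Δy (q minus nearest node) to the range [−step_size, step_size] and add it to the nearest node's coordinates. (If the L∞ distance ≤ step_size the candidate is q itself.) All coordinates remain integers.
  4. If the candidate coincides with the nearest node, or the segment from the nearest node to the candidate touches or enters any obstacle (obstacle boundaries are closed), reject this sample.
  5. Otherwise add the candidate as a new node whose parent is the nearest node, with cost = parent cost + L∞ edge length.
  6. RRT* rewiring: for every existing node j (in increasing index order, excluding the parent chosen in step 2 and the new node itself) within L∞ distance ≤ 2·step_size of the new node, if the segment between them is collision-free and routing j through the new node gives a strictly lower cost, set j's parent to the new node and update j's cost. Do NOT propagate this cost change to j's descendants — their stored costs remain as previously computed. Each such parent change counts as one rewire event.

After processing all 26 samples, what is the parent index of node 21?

1. q=(10,1) nearest=0 d=9 new=(7,1) → add node 1 parent=0 cost=6
2. q=(3,12) nearest=0 d=10 new=(3,8) → add node 2 parent=0 cost=6
3. q=(4,9) nearest=2 d=1 new=(4,9) → add node 3 parent=2 cost=7
4. q=(5,2) nearest=1 d=2 new=(5,2) → add node 4 parent=1 cost=8
5. q=(8,6) nearest=3 d=4 new=(8,6) → add node 5 parent=3 cost=11
6. q=(7,0) nearest=1 d=1 new=(7,0) → add node 6 parent=1 cost=7
7. q=(5,11) nearest=3 d=2 new=(5,11) → add node 7 parent=3 cost=9
8. q=(11,4) nearest=5 d=3 new=(11,4) → add node 8 parent=5 cost=14
9. q=(14,5) nearest=8 d=3 new=(14,5) → add node 9 parent=8 cost=17
10. q=(2,9) nearest=2 d=1 new=(2,9) → add node 10 parent=2 cost=7
11. q=(12,2) nearest=8 d=2 new=(12,2) → add node 11 parent=8 cost=16
12. q=(20,10) nearest=9 d=6 new=(20,10) → blocked by [16,18]×[4,7], reject
13. q=(17,4) nearest=9 d=3 new=(17,4) → blocked by [16,18]×[4,7], reject
14. q=(19,11) nearest=9 d=6 new=(19,11) → add node 12 parent=9 cost=23
15. q=(4,1) nearest=4 d=1 new=(4,1) → add node 13 parent=4 cost=9
16. q=(11,3) nearest=8 d=1 new=(11,3) → add node 14 parent=8 cost=15
17. q=(14,0) nearest=11 d=2 new=(14,0) → add node 15 parent=11 cost=18
18. q=(0,7) nearest=10 d=2 new=(0,7) → add node 16 parent=10 cost=9
19. q=(11,11) nearest=5 d=5 new=(11,11) → add node 17 parent=5 cost=16
20. q=(6,11) nearest=7 d=1 new=(6,11) → add node 18 parent=7 cost=10; rewire 17→18 (15<16)
21. q=(3,7) nearest=2 d=1 new=(3,7) → add node 19 parent=2 cost=7
22. q=(1,12) nearest=3 d=3 new=(1,12) → add node 20 parent=3 cost=10
23. q=(15,12) nearest=12 d=4 new=(15,12) → add node 21 parent=12 cost=27
24. q=(9,8) nearest=5 d=2 new=(9,8) → add node 22 parent=5 cost=13; rewire 21→22 (19<27)
25. q=(7,10) nearest=18 d=1 new=(7,10) → add node 23 parent=18 cost=11
26. q=(16,0) nearest=15 d=2 new=(16,0) → add node 24 parent=15 cost=20

Parent of node 21: 22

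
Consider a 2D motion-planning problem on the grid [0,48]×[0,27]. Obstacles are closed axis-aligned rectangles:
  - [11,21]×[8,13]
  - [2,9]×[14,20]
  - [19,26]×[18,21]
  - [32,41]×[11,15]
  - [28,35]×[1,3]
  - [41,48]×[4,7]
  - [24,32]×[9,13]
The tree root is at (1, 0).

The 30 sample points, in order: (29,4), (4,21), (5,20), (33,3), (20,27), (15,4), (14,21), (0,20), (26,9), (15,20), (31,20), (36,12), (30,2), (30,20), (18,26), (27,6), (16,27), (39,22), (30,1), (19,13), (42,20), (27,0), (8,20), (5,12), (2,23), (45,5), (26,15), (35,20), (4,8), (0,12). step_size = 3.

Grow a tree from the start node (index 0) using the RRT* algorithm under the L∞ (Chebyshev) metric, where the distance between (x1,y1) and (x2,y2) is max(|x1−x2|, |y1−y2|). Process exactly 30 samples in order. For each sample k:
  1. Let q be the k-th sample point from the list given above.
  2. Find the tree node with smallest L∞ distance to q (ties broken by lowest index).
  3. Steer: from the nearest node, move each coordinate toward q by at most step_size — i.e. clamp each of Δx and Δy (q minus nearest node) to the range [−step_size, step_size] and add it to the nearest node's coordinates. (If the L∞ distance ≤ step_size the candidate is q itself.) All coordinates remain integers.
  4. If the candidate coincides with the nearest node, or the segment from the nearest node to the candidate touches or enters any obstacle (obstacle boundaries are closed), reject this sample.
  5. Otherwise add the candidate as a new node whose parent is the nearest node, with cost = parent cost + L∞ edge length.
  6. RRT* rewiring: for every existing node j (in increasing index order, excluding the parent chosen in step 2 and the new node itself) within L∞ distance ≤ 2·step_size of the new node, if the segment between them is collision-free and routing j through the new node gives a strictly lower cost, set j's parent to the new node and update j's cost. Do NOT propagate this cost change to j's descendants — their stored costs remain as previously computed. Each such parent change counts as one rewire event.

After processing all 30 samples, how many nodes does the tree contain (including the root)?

Node count: 21

1. q=(29,4) nearest=0 d=28 new=(4,3) → add node 1 parent=0 cost=3
2. q=(4,21) nearest=1 d=18 new=(4,6) → add node 2 parent=1 cost=6
3. q=(5,20) nearest=2 d=14 new=(5,9) → add node 3 parent=2 cost=9
4. q=(33,3) nearest=3 d=28 new=(8,6) → add node 4 parent=3 cost=12
5. q=(20,27) nearest=3 d=18 new=(8,12) → add node 5 parent=3 cost=12
6. q=(15,4) nearest=4 d=7 new=(11,4) → add node 6 parent=4 cost=15
7. q=(14,21) nearest=5 d=9 new=(11,15) → add node 7 parent=5 cost=15
8. q=(0,20) nearest=5 d=8 new=(5,15) → blocked by [2,9]×[14,20], reject
9. q=(26,9) nearest=6 d=15 new=(14,7) → add node 8 parent=6 cost=18
10. q=(15,20) nearest=7 d=5 new=(14,18) → add node 9 parent=7 cost=18
11. q=(31,20) nearest=8 d=17 new=(17,10) → blocked by [11,21]×[8,13], reject
12. q=(36,12) nearest=8 d=22 new=(17,10) → blocked by [11,21]×[8,13], reject
13. q=(30,2) nearest=8 d=16 new=(17,4) → add node 10 parent=8 cost=21
14. q=(30,20) nearest=8 d=16 new=(17,10) → blocked by [11,21]×[8,13], reject
15. q=(18,26) nearest=9 d=8 new=(17,21) → add node 11 parent=9 cost=21
16. q=(27,6) nearest=10 d=10 new=(20,6) → add node 12 parent=10 cost=24
17. q=(16,27) nearest=11 d=6 new=(16,24) → add node 13 parent=11 cost=24
18. q=(39,22) nearest=12 d=19 new=(23,9) → add node 14 parent=12 cost=27
19. q=(30,1) nearest=14 d=8 new=(26,6) → add node 15 parent=14 cost=30
20. q=(19,13) nearest=14 d=4 new=(20,12) → blocked by [11,21]×[8,13], reject
21. q=(42,20) nearest=15 d=16 new=(29,9) → blocked by [24,32]×[9,13], reject
22. q=(27,0) nearest=15 d=6 new=(27,3) → add node 16 parent=15 cost=33
23. q=(8,20) nearest=7 d=5 new=(8,18) → blocked by [2,9]×[14,20], reject
24. q=(5,12) nearest=3 d=3 new=(5,12) → add node 17 parent=3 cost=12
25. q=(2,23) nearest=7 d=9 new=(8,18) → blocked by [2,9]×[14,20], reject
26. q=(45,5) nearest=16 d=18 new=(30,5) → add node 18 parent=16 cost=36
27. q=(26,15) nearest=14 d=6 new=(26,12) → blocked by [24,32]×[9,13], reject
28. q=(35,20) nearest=14 d=12 new=(26,12) → blocked by [24,32]×[9,13], reject
29. q=(4,8) nearest=3 d=1 new=(4,8) → add node 19 parent=3 cost=10
30. q=(0,12) nearest=19 d=4 new=(1,11) → add node 20 parent=19 cost=13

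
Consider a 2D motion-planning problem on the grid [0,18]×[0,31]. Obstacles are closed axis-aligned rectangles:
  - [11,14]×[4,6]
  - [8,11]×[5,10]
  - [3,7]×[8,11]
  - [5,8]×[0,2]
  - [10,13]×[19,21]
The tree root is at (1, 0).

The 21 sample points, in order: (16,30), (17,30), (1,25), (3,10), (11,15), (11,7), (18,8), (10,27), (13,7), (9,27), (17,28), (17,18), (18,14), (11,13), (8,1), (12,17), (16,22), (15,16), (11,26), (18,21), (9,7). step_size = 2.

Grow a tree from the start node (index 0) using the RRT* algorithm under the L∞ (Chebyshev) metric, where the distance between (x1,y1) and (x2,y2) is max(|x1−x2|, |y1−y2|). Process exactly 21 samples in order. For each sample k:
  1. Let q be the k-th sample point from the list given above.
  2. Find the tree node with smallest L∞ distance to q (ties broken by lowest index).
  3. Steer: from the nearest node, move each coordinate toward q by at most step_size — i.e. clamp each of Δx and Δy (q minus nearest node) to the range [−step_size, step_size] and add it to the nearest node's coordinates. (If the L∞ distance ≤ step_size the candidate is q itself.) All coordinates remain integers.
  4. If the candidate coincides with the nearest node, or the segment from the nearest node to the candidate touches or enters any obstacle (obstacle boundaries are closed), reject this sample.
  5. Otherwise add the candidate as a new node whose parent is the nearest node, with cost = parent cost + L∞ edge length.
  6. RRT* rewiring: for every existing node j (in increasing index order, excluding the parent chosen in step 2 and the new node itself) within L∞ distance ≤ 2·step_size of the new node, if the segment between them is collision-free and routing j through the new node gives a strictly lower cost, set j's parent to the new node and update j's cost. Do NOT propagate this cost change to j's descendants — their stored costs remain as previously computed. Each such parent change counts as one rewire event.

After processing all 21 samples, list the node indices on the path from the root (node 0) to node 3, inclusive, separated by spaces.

Path: 0 1 2 3

1. q=(16,30) nearest=0 d=30 new=(3,2) → add node 1 parent=0 cost=2
2. q=(17,30) nearest=1 d=28 new=(5,4) → add node 2 parent=1 cost=4
3. q=(1,25) nearest=2 d=21 new=(3,6) → add node 3 parent=2 cost=6
4. q=(3,10) nearest=3 d=4 new=(3,8) → blocked by [3,7]×[8,11], reject
5. q=(11,15) nearest=3 d=9 new=(5,8) → blocked by [3,7]×[8,11], reject
6. q=(11,7) nearest=2 d=6 new=(7,6) → add node 4 parent=2 cost=6
7. q=(18,8) nearest=4 d=11 new=(9,8) → blocked by [8,11]×[5,10], reject
8. q=(10,27) nearest=3 d=21 new=(5,8) → blocked by [3,7]×[8,11], reject
9. q=(13,7) nearest=4 d=6 new=(9,7) → blocked by [8,11]×[5,10], reject
10. q=(9,27) nearest=3 d=21 new=(5,8) → blocked by [3,7]×[8,11], reject
11. q=(17,28) nearest=3 d=22 new=(5,8) → blocked by [3,7]×[8,11], reject
12. q=(17,18) nearest=4 d=12 new=(9,8) → blocked by [8,11]×[5,10], reject
13. q=(18,14) nearest=4 d=11 new=(9,8) → blocked by [8,11]×[5,10], reject
14. q=(11,13) nearest=4 d=7 new=(9,8) → blocked by [8,11]×[5,10], reject
15. q=(8,1) nearest=2 d=3 new=(7,2) → blocked by [5,8]×[0,2], reject
16. q=(12,17) nearest=3 d=11 new=(5,8) → blocked by [3,7]×[8,11], reject
17. q=(16,22) nearest=3 d=16 new=(5,8) → blocked by [3,7]×[8,11], reject
18. q=(15,16) nearest=4 d=10 new=(9,8) → blocked by [8,11]×[5,10], reject
19. q=(11,26) nearest=3 d=20 new=(5,8) → blocked by [3,7]×[8,11], reject
20. q=(18,21) nearest=3 d=15 new=(5,8) → blocked by [3,7]×[8,11], reject
21. q=(9,7) nearest=4 d=2 new=(9,7) → blocked by [8,11]×[5,10], reject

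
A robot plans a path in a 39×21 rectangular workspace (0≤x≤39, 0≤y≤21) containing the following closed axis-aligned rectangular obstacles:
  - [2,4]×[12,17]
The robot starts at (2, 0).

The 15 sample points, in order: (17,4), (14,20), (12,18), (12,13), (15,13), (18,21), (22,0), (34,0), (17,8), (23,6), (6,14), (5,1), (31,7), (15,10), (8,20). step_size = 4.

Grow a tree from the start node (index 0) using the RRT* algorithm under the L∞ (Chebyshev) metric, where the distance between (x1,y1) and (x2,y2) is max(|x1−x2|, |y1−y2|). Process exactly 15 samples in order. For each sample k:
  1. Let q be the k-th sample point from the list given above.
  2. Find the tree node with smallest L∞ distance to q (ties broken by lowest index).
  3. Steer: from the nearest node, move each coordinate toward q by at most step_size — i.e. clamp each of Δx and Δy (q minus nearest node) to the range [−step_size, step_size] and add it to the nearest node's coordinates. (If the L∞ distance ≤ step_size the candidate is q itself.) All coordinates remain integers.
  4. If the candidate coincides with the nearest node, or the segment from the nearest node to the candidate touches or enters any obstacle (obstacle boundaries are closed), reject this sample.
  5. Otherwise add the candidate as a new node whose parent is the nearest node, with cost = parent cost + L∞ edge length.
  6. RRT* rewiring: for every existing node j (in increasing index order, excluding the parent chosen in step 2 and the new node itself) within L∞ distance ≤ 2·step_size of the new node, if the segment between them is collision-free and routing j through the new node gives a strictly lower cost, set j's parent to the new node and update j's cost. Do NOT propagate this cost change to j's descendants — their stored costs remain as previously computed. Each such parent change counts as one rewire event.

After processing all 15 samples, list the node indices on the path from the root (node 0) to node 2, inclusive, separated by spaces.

1. q=(17,4) nearest=0 d=15 new=(6,4) → add node 1 parent=0 cost=4
2. q=(14,20) nearest=1 d=16 new=(10,8) → add node 2 parent=1 cost=8
3. q=(12,18) nearest=2 d=10 new=(12,12) → add node 3 parent=2 cost=12
4. q=(12,13) nearest=3 d=1 new=(12,13) → add node 4 parent=3 cost=13
5. q=(15,13) nearest=3 d=3 new=(15,13) → add node 5 parent=3 cost=15
6. q=(18,21) nearest=4 d=8 new=(16,17) → add node 6 parent=4 cost=17
7. q=(22,0) nearest=2 d=12 new=(14,4) → add node 7 parent=2 cost=12
8. q=(34,0) nearest=6 d=18 new=(20,13) → add node 8 parent=6 cost=21
9. q=(17,8) nearest=7 d=4 new=(17,8) → add node 9 parent=7 cost=16
10. q=(23,6) nearest=9 d=6 new=(21,6) → add node 10 parent=9 cost=20
11. q=(6,14) nearest=2 d=6 new=(6,12) → add node 11 parent=2 cost=12
12. q=(5,1) nearest=0 d=3 new=(5,1) → add node 12 parent=0 cost=3
13. q=(31,7) nearest=10 d=10 new=(25,7) → add node 13 parent=10 cost=24
14. q=(15,10) nearest=9 d=2 new=(15,10) → add node 14 parent=9 cost=18
15. q=(8,20) nearest=4 d=7 new=(8,17) → add node 15 parent=4 cost=17

Path: 0 1 2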